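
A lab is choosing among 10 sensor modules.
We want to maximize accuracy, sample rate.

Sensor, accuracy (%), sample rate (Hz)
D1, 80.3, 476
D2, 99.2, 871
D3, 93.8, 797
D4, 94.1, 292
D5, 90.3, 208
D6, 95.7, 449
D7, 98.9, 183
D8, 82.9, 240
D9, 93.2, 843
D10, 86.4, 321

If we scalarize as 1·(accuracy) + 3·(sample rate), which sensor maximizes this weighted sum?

D1: 1·80.3 + 3·476 = 1508.3
D2: 1·99.2 + 3·871 = 2712.2
D3: 1·93.8 + 3·797 = 2484.8
D4: 1·94.1 + 3·292 = 970.1
D5: 1·90.3 + 3·208 = 714.3
D6: 1·95.7 + 3·449 = 1442.7
D7: 1·98.9 + 3·183 = 647.9
D8: 1·82.9 + 3·240 = 802.9
D9: 1·93.2 + 3·843 = 2622.2
D10: 1·86.4 + 3·321 = 1049.4
Highest: D2 at 2712.2.

D2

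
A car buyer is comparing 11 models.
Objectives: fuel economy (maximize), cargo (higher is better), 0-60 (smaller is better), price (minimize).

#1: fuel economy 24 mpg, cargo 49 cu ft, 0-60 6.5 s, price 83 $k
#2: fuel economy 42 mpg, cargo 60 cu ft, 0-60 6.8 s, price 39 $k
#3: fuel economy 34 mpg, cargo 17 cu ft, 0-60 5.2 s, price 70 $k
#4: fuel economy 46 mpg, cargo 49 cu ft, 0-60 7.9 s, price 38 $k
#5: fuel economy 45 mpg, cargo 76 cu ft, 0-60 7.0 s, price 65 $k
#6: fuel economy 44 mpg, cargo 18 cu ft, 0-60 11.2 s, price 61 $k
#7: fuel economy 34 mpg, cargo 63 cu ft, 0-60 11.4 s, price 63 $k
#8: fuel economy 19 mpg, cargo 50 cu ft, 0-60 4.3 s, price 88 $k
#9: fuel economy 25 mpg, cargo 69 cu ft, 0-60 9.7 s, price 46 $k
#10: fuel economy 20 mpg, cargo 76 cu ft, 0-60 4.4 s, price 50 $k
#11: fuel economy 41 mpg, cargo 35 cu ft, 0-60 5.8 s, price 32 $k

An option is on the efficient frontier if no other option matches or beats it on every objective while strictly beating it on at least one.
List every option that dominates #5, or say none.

#1: worse on fuel economy (24 vs 45).
#2: worse on fuel economy (42 vs 45).
#3: worse on fuel economy (34 vs 45).
#4: worse on cargo (49 vs 76).
#6: worse on fuel economy (44 vs 45).
#7: worse on fuel economy (34 vs 45).
#8: worse on fuel economy (19 vs 45).
#9: worse on fuel economy (25 vs 45).
#10: worse on fuel economy (20 vs 45).
#11: worse on fuel economy (41 vs 45).
No option dominates #5.

none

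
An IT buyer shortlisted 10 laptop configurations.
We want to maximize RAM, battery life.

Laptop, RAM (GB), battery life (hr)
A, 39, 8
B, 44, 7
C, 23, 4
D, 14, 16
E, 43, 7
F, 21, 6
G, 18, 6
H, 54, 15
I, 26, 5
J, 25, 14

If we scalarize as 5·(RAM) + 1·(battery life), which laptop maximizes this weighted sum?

A: 5·39 + 1·8 = 203
B: 5·44 + 1·7 = 227
C: 5·23 + 1·4 = 119
D: 5·14 + 1·16 = 86
E: 5·43 + 1·7 = 222
F: 5·21 + 1·6 = 111
G: 5·18 + 1·6 = 96
H: 5·54 + 1·15 = 285
I: 5·26 + 1·5 = 135
J: 5·25 + 1·14 = 139
Highest: H at 285.

H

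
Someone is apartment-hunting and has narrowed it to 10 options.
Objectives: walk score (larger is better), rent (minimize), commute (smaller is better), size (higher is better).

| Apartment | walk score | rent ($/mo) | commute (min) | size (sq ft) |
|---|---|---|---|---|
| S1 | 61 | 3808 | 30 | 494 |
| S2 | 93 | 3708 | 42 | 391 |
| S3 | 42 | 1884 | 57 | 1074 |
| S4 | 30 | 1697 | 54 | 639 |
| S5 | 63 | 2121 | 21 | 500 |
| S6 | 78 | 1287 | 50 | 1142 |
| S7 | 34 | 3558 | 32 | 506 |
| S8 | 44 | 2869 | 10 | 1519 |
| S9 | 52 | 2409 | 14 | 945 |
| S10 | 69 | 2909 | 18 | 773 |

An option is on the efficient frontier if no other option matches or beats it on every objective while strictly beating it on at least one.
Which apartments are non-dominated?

S1: dominated by S5 (walk score 63≥61, rent 2121≤3808, commute 21≤30, size 500≥494).
S2: not dominated (best walk score).
S3: dominated by S6 (walk score 78≥42, rent 1287≤1884, commute 50≤57, size 1142≥1074).
S4: dominated by S6 (walk score 78≥30, rent 1287≤1697, commute 50≤54, size 1142≥639).
S5: not dominated.
S6: not dominated (best rent).
S7: dominated by S8 (walk score 44≥34, rent 2869≤3558, commute 10≤32, size 1519≥506).
S8: not dominated (best commute).
S9: not dominated.
S10: not dominated.

S2, S5, S6, S8, S9, S10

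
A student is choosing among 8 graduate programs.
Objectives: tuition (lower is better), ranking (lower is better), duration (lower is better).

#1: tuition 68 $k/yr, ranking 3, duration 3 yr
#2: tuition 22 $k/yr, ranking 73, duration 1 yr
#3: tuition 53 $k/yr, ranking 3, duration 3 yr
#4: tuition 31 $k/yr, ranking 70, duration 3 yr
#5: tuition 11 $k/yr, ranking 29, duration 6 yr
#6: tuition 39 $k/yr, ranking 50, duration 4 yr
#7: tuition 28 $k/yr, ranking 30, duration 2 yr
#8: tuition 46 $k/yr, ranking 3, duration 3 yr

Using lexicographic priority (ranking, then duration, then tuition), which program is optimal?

#8

First minimize ranking: best is 3, kept {#1, #3, #8}.
Then minimize duration: best is 3, kept {#1, #3, #8}.
Then minimize tuition: best is 46, kept {#8}.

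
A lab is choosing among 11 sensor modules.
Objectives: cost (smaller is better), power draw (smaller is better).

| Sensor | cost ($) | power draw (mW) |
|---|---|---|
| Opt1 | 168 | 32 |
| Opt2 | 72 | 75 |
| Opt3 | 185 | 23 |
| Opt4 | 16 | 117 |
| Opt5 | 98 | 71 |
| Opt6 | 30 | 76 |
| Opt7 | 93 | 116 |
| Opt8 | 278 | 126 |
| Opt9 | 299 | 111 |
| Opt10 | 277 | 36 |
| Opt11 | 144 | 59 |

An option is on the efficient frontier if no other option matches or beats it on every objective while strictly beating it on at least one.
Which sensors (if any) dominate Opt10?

Opt1, Opt3

Opt1: cost 168≤277, power draw 32≤36 — dominates Opt10.
Opt3: cost 185≤277, power draw 23≤36 — dominates Opt10.
Others (Opt2, Opt4, Opt5, Opt6, Opt7, Opt8, Opt9, Opt11) are each worse than Opt10 on at least one objective.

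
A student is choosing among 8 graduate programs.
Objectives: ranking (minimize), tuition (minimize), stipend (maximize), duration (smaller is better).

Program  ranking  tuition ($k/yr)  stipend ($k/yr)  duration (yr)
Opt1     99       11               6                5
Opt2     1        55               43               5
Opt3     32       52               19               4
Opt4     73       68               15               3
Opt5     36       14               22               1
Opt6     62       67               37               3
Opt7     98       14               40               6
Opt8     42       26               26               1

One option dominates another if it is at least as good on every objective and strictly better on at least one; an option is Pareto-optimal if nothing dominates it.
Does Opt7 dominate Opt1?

Opt7 vs Opt1: Opt7 is worse on tuition (14 vs 11), so it does not dominate Opt1.

No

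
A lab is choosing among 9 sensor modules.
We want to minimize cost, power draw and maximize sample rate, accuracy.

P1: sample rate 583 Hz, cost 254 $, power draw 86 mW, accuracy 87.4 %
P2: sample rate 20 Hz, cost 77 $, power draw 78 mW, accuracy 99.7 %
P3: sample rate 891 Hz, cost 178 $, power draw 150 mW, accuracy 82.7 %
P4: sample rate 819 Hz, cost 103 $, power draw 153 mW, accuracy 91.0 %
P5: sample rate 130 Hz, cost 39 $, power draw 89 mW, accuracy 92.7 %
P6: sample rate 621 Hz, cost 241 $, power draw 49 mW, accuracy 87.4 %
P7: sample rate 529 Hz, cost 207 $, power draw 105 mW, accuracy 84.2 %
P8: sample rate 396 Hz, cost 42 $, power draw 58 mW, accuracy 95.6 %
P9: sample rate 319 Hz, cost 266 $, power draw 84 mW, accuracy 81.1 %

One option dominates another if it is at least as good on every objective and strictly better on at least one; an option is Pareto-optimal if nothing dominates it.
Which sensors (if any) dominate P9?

P6: sample rate 621≥319, cost 241≤266, power draw 49≤84, accuracy 87.4≥81.1 — dominates P9.
P8: sample rate 396≥319, cost 42≤266, power draw 58≤84, accuracy 95.6≥81.1 — dominates P9.
Others (P1, P2, P3, P4, P5, P7) are each worse than P9 on at least one objective.

P6, P8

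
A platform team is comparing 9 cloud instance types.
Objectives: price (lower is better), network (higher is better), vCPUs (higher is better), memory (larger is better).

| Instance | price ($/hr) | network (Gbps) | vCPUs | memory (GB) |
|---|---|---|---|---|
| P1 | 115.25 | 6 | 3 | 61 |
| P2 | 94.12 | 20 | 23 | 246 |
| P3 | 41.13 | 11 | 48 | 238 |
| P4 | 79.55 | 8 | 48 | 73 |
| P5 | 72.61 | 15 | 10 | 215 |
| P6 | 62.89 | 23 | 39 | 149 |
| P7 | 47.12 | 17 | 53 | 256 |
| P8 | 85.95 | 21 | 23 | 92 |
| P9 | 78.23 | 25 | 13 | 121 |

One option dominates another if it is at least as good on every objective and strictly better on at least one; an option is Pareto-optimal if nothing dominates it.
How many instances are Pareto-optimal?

5

P1: dominated by P2 (price 94.12≤115.25, network 20≥6, vCPUs 23≥3, memory 246≥61).
P2: not dominated.
P3: not dominated (best price).
P4: dominated by P3 (price 41.13≤79.55, network 11≥8, vCPUs 48≥48, memory 238≥73).
P5: dominated by P7 (price 47.12≤72.61, network 17≥15, vCPUs 53≥10, memory 256≥215).
P6: not dominated.
P7: not dominated (best vCPUs).
P8: dominated by P6 (price 62.89≤85.95, network 23≥21, vCPUs 39≥23, memory 149≥92).
P9: not dominated (best network).
Pareto-optimal: P2, P3, P6, P7, P9 → 5.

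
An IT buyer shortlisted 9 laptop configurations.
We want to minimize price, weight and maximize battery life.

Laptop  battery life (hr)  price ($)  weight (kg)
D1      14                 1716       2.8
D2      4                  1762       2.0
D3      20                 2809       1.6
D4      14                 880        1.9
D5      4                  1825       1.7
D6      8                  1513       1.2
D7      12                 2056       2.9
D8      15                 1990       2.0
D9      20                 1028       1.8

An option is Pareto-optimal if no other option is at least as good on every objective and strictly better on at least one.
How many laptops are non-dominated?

4

D1: dominated by D4 (battery life 14≥14, price 880≤1716, weight 1.9≤2.8).
D2: dominated by D4 (battery life 14≥4, price 880≤1762, weight 1.9≤2.0).
D3: not dominated.
D4: not dominated (best price).
D5: dominated by D6 (battery life 8≥4, price 1513≤1825, weight 1.2≤1.7).
D6: not dominated (best weight).
D7: dominated by D1 (battery life 14≥12, price 1716≤2056, weight 2.8≤2.9).
D8: dominated by D9 (battery life 20≥15, price 1028≤1990, weight 1.8≤2.0).
D9: not dominated.
Pareto-optimal: D3, D4, D6, D9 → 4.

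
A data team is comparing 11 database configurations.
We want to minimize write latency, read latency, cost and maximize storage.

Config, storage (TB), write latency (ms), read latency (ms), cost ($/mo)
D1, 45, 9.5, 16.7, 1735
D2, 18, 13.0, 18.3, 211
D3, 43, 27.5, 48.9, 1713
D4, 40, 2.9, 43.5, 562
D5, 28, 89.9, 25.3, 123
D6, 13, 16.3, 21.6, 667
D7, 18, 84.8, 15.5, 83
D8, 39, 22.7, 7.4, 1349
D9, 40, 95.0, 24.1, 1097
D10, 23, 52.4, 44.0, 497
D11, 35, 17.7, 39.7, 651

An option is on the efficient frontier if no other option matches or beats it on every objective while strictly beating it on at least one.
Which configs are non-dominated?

D1, D2, D3, D4, D5, D7, D8, D9, D10, D11

D1: not dominated (best storage).
D2: not dominated.
D3: not dominated.
D4: not dominated (best write latency).
D5: not dominated.
D6: dominated by D2 (storage 18≥13, write latency 13.0≤16.3, read latency 18.3≤21.6, cost 211≤667).
D7: not dominated (best cost).
D8: not dominated (best read latency).
D9: not dominated.
D10: not dominated.
D11: not dominated.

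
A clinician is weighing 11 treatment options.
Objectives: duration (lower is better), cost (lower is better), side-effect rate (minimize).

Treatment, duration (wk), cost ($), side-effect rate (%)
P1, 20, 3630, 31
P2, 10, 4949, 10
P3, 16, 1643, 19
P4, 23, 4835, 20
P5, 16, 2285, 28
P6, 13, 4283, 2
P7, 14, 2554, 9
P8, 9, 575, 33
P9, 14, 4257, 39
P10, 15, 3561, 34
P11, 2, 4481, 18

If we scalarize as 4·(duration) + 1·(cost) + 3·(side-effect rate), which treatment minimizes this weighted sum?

P8

P1: 4·20 + 1·3630 + 3·31 = 3803
P2: 4·10 + 1·4949 + 3·10 = 5019
P3: 4·16 + 1·1643 + 3·19 = 1764
P4: 4·23 + 1·4835 + 3·20 = 4987
P5: 4·16 + 1·2285 + 3·28 = 2433
P6: 4·13 + 1·4283 + 3·2 = 4341
P7: 4·14 + 1·2554 + 3·9 = 2637
P8: 4·9 + 1·575 + 3·33 = 710
P9: 4·14 + 1·4257 + 3·39 = 4430
P10: 4·15 + 1·3561 + 3·34 = 3723
P11: 4·2 + 1·4481 + 3·18 = 4543
Lowest: P8 at 710.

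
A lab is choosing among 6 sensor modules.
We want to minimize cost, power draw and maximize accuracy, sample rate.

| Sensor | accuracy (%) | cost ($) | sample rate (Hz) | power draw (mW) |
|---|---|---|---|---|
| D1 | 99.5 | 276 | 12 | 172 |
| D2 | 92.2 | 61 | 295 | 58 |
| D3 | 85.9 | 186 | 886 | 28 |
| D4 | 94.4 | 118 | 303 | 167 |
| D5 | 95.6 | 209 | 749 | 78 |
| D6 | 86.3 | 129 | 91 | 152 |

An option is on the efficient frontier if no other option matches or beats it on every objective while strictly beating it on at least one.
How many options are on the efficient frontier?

D1: not dominated (best accuracy).
D2: not dominated (best cost).
D3: not dominated (best sample rate).
D4: not dominated.
D5: not dominated.
D6: dominated by D2 (accuracy 92.2≥86.3, cost 61≤129, sample rate 295≥91, power draw 58≤152).
Pareto-optimal: D1, D2, D3, D4, D5 → 5.

5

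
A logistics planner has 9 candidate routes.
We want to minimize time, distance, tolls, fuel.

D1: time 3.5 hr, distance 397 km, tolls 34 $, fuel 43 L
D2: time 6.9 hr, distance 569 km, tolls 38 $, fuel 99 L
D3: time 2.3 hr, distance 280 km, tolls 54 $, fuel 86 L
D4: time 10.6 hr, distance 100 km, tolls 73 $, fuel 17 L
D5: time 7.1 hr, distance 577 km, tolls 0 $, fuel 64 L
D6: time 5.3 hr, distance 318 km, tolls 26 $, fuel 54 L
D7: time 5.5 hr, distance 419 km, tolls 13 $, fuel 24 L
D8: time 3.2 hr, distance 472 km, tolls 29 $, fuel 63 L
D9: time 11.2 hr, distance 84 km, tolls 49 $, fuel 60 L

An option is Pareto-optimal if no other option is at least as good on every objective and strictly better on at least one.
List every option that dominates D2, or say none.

D1, D6, D7, D8

D1: time 3.5≤6.9, distance 397≤569, tolls 34≤38, fuel 43≤99 — dominates D2.
D6: time 5.3≤6.9, distance 318≤569, tolls 26≤38, fuel 54≤99 — dominates D2.
D7: time 5.5≤6.9, distance 419≤569, tolls 13≤38, fuel 24≤99 — dominates D2.
D8: time 3.2≤6.9, distance 472≤569, tolls 29≤38, fuel 63≤99 — dominates D2.
Others (D3, D4, D5, D9) are each worse than D2 on at least one objective.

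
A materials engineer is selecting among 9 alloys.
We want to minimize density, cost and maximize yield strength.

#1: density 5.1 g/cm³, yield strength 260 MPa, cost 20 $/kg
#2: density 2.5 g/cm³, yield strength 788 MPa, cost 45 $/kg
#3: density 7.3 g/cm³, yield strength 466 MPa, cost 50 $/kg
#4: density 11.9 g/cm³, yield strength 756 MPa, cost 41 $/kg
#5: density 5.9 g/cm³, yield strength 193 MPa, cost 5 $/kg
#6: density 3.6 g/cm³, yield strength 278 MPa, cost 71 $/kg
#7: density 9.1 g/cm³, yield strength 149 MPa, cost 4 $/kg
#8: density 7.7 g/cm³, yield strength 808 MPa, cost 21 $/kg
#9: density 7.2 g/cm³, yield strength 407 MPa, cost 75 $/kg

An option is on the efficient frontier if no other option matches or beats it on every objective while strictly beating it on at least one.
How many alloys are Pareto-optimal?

#1: not dominated.
#2: not dominated (best density).
#3: dominated by #2 (density 2.5≤7.3, yield strength 788≥466, cost 45≤50).
#4: dominated by #8 (density 7.7≤11.9, yield strength 808≥756, cost 21≤41).
#5: not dominated.
#6: dominated by #2 (density 2.5≤3.6, yield strength 788≥278, cost 45≤71).
#7: not dominated (best cost).
#8: not dominated (best yield strength).
#9: dominated by #2 (density 2.5≤7.2, yield strength 788≥407, cost 45≤75).
Pareto-optimal: #1, #2, #5, #7, #8 → 5.

5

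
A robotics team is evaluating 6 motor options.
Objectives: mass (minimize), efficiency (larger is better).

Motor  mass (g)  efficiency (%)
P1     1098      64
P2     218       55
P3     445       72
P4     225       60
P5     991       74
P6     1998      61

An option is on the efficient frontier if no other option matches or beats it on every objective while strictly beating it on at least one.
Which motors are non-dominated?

P1: dominated by P3 (mass 445≤1098, efficiency 72≥64).
P2: not dominated (best mass).
P3: not dominated.
P4: not dominated.
P5: not dominated (best efficiency).
P6: dominated by P1 (mass 1098≤1998, efficiency 64≥61).

P2, P3, P4, P5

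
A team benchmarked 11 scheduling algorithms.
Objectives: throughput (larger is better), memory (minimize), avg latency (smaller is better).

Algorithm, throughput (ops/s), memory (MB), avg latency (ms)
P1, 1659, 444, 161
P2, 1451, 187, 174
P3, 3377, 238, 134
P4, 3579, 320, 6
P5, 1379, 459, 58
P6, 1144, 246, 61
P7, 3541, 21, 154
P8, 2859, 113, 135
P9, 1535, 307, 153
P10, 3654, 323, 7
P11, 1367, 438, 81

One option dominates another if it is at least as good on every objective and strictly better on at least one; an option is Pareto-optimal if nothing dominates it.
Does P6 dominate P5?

P6 vs P5: P6 is worse on throughput (1144 vs 1379), so it does not dominate P5.

No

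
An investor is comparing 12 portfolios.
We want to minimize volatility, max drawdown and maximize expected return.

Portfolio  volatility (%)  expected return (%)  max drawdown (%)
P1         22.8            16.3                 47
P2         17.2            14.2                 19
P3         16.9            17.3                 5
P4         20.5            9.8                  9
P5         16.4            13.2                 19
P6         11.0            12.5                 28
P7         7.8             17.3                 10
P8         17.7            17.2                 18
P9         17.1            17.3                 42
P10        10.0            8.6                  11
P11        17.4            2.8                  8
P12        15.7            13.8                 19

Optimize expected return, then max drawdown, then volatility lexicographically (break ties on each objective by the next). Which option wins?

First maximize expected return: best is 17.3, kept {P3, P7, P9}.
Then minimize max drawdown: best is 5, kept {P3}.

P3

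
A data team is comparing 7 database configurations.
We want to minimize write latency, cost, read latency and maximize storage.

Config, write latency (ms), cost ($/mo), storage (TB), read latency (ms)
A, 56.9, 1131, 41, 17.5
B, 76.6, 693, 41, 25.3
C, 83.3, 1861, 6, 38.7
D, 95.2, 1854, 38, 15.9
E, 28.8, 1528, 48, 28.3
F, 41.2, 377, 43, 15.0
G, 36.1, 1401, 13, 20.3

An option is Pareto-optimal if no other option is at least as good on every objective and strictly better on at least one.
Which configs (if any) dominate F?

none

A: worse on write latency (56.9 vs 41.2).
B: worse on write latency (76.6 vs 41.2).
C: worse on write latency (83.3 vs 41.2).
D: worse on write latency (95.2 vs 41.2).
E: worse on cost (1528 vs 377).
G: worse on cost (1401 vs 377).
No option dominates F.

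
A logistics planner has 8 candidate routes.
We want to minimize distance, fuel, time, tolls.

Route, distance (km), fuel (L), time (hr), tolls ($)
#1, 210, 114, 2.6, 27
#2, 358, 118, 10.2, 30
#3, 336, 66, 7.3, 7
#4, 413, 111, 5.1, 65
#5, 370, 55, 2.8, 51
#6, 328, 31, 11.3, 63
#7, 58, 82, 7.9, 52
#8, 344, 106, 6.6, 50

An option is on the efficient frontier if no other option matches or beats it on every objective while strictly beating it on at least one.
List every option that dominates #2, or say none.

#1: distance 210≤358, fuel 114≤118, time 2.6≤10.2, tolls 27≤30 — dominates #2.
#3: distance 336≤358, fuel 66≤118, time 7.3≤10.2, tolls 7≤30 — dominates #2.
Others (#4, #5, #6, #7, #8) are each worse than #2 on at least one objective.

#1, #3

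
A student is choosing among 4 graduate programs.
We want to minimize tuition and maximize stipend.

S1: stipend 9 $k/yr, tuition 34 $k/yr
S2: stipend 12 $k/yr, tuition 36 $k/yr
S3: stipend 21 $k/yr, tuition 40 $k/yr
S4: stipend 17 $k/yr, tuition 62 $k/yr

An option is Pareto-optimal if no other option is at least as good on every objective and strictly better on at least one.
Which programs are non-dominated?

S1, S2, S3

S1: not dominated (best tuition).
S2: not dominated.
S3: not dominated (best stipend).
S4: dominated by S3 (stipend 21≥17, tuition 40≤62).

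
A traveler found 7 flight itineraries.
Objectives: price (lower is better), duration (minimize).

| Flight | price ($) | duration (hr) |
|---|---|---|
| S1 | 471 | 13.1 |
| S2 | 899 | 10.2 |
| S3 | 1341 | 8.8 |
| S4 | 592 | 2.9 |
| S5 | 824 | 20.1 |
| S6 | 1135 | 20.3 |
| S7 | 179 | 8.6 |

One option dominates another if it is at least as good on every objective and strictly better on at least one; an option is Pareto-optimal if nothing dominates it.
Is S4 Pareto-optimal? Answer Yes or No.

S1: worse on duration (13.1 vs 2.9).
S2: worse on price (899 vs 592).
S3: worse on price (1341 vs 592).
S5: worse on price (824 vs 592).
S6: worse on price (1135 vs 592).
S7: worse on duration (8.6 vs 2.9).
No option is at least as good as S4 on every objective and strictly better on one.

Yes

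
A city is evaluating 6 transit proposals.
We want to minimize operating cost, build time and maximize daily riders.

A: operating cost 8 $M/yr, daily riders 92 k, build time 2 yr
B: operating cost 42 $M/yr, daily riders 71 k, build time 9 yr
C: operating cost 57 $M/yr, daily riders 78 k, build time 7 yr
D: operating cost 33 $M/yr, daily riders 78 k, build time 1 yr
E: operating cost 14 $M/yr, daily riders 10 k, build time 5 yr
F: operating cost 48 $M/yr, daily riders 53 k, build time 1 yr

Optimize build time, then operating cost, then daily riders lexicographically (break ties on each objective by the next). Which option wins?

First minimize build time: best is 1, kept {D, F}.
Then minimize operating cost: best is 33, kept {D}.

D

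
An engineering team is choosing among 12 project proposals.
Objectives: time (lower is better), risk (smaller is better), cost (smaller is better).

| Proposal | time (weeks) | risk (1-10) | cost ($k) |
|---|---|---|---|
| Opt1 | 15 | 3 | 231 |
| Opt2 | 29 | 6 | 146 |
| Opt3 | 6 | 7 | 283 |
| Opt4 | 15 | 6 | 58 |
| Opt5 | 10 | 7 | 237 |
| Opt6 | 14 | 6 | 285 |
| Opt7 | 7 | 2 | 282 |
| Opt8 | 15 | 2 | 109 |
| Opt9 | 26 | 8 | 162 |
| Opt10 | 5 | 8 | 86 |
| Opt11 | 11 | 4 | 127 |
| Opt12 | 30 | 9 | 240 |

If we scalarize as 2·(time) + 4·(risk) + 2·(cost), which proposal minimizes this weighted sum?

Opt1: 2·15 + 4·3 + 2·231 = 504
Opt2: 2·29 + 4·6 + 2·146 = 374
Opt3: 2·6 + 4·7 + 2·283 = 606
Opt4: 2·15 + 4·6 + 2·58 = 170
Opt5: 2·10 + 4·7 + 2·237 = 522
Opt6: 2·14 + 4·6 + 2·285 = 622
Opt7: 2·7 + 4·2 + 2·282 = 586
Opt8: 2·15 + 4·2 + 2·109 = 256
Opt9: 2·26 + 4·8 + 2·162 = 408
Opt10: 2·5 + 4·8 + 2·86 = 214
Opt11: 2·11 + 4·4 + 2·127 = 292
Opt12: 2·30 + 4·9 + 2·240 = 576
Lowest: Opt4 at 170.

Opt4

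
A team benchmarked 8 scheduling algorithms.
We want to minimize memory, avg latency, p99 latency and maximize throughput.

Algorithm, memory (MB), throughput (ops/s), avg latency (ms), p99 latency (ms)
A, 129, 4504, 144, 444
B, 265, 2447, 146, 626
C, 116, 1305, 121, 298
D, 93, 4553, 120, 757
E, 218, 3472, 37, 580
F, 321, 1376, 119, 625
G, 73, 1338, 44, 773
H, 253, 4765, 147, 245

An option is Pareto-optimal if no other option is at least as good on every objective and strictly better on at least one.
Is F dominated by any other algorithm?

Yes

E vs F: memory 218≤321, throughput 3472≥1376, avg latency 37≤119, p99 latency 580≤625 — E is at least as good on every objective and strictly better on at least one, so E dominates F.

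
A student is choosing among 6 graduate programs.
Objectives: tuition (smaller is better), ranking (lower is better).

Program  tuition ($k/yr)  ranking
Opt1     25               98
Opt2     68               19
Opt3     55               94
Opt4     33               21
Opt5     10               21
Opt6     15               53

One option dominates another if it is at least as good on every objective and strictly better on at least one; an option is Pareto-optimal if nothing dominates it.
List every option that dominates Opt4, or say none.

Opt5: tuition 10≤33, ranking 21≤21 — dominates Opt4.
Others (Opt1, Opt2, Opt3, Opt6) are each worse than Opt4 on at least one objective.

Opt5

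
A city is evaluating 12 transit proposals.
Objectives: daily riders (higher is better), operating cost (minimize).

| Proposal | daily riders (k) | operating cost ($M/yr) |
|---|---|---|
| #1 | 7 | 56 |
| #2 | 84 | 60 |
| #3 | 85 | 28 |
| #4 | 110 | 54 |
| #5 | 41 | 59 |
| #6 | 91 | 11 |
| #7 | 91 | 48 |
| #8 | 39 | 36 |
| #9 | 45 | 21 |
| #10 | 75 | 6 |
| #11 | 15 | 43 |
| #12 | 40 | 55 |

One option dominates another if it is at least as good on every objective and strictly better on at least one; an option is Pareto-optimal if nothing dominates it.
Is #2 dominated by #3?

Yes

#3 vs #2: daily riders 85≥84, operating cost 28≤60 — #3 is at least as good on every objective with at least one strict improvement.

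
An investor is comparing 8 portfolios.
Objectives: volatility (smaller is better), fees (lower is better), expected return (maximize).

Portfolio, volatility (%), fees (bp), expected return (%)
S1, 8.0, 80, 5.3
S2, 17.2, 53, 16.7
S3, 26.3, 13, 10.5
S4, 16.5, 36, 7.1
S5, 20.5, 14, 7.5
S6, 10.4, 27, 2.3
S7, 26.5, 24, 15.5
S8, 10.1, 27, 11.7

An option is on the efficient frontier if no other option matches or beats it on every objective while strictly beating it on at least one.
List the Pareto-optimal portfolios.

S1, S2, S3, S5, S7, S8

S1: not dominated (best volatility).
S2: not dominated (best expected return).
S3: not dominated (best fees).
S4: dominated by S8 (volatility 10.1≤16.5, fees 27≤36, expected return 11.7≥7.1).
S5: not dominated.
S6: dominated by S8 (volatility 10.1≤10.4, fees 27≤27, expected return 11.7≥2.3).
S7: not dominated.
S8: not dominated.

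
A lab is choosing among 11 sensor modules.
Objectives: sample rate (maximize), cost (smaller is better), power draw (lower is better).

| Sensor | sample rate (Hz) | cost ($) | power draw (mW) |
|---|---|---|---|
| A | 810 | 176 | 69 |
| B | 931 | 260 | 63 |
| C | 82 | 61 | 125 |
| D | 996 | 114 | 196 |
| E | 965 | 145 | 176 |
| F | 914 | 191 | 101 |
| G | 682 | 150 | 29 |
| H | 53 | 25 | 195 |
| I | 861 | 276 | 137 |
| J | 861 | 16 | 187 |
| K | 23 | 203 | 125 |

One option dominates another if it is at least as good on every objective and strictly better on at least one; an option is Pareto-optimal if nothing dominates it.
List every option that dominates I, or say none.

B, F

B: sample rate 931≥861, cost 260≤276, power draw 63≤137 — dominates I.
F: sample rate 914≥861, cost 191≤276, power draw 101≤137 — dominates I.
Others (A, C, D, E, G, H, J, K) are each worse than I on at least one objective.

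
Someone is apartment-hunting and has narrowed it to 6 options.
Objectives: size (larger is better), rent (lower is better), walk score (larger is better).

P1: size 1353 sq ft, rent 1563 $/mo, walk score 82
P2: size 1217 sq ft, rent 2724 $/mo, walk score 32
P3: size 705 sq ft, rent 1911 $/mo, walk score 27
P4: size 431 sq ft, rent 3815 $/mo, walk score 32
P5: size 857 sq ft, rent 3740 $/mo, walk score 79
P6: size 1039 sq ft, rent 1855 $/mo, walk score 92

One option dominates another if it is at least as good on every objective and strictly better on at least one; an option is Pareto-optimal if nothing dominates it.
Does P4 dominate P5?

No

P4 vs P5: P4 is worse on size (431 vs 857), so it does not dominate P5.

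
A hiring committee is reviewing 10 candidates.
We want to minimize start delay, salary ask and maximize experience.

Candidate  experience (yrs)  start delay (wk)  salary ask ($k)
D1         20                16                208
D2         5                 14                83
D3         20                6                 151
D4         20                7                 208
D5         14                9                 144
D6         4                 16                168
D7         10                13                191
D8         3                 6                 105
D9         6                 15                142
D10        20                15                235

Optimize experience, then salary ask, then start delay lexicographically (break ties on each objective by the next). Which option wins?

D3

First maximize experience: best is 20, kept {D1, D3, D4, D10}.
Then minimize salary ask: best is 151, kept {D3}.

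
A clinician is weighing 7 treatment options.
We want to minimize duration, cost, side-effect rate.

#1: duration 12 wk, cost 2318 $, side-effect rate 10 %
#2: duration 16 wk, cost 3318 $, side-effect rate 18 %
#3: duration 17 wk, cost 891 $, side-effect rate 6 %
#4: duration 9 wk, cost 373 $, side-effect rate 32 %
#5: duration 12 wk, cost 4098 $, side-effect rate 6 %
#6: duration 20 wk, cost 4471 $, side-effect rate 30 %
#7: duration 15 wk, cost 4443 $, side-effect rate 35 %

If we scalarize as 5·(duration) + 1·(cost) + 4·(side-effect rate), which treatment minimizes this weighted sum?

#1: 5·12 + 1·2318 + 4·10 = 2418
#2: 5·16 + 1·3318 + 4·18 = 3470
#3: 5·17 + 1·891 + 4·6 = 1000
#4: 5·9 + 1·373 + 4·32 = 546
#5: 5·12 + 1·4098 + 4·6 = 4182
#6: 5·20 + 1·4471 + 4·30 = 4691
#7: 5·15 + 1·4443 + 4·35 = 4658
Lowest: #4 at 546.

#4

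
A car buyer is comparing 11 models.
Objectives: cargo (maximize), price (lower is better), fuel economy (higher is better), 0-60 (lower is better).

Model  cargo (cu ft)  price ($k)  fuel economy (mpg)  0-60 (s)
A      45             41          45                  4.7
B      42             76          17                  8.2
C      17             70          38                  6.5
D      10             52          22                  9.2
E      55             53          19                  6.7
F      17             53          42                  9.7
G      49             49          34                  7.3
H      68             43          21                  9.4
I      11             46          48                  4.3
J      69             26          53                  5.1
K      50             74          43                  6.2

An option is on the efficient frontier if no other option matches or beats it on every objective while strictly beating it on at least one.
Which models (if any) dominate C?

A: cargo 45≥17, price 41≤70, fuel economy 45≥38, 0-60 4.7≤6.5 — dominates C.
J: cargo 69≥17, price 26≤70, fuel economy 53≥38, 0-60 5.1≤6.5 — dominates C.
Others (B, D, E, F, G, H, I, K) are each worse than C on at least one objective.

A, J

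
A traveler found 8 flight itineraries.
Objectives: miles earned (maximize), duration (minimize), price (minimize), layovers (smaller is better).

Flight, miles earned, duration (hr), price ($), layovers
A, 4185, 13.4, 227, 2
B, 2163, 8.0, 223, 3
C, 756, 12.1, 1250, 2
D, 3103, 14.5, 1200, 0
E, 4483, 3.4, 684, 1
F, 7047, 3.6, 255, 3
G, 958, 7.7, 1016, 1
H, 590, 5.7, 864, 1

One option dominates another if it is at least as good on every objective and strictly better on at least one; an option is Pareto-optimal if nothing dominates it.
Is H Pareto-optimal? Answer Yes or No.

No

E vs H: miles earned 4483≥590, duration 3.4≤5.7, price 684≤864, layovers 1≤1 — E is at least as good on every objective and strictly better on at least one, so E dominates H.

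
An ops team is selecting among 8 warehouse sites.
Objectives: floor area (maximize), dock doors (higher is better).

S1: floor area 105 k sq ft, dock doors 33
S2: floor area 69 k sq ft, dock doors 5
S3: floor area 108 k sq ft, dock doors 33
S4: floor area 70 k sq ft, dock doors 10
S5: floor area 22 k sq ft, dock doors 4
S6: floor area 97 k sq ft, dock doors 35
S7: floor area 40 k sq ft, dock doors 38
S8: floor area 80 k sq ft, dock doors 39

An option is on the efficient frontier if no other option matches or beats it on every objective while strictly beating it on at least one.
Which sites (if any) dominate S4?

S1: floor area 105≥70, dock doors 33≥10 — dominates S4.
S3: floor area 108≥70, dock doors 33≥10 — dominates S4.
S6: floor area 97≥70, dock doors 35≥10 — dominates S4.
S8: floor area 80≥70, dock doors 39≥10 — dominates S4.
Others (S2, S5, S7) are each worse than S4 on at least one objective.

S1, S3, S6, S8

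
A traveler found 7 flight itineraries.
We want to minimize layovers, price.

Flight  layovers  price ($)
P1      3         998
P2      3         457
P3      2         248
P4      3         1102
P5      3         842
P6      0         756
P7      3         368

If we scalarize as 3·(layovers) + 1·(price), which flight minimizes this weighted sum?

P1: 3·3 + 1·998 = 1007
P2: 3·3 + 1·457 = 466
P3: 3·2 + 1·248 = 254
P4: 3·3 + 1·1102 = 1111
P5: 3·3 + 1·842 = 851
P6: 3·0 + 1·756 = 756
P7: 3·3 + 1·368 = 377
Lowest: P3 at 254.

P3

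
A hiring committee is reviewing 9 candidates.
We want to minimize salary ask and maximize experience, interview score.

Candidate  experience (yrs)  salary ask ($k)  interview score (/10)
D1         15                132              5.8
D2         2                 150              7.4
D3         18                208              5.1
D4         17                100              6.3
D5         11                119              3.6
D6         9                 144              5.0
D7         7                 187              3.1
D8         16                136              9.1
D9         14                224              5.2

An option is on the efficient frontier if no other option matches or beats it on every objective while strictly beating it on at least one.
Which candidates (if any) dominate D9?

D1, D4, D8

D1: experience 15≥14, salary ask 132≤224, interview score 5.8≥5.2 — dominates D9.
D4: experience 17≥14, salary ask 100≤224, interview score 6.3≥5.2 — dominates D9.
D8: experience 16≥14, salary ask 136≤224, interview score 9.1≥5.2 — dominates D9.
Others (D2, D3, D5, D6, D7) are each worse than D9 on at least one objective.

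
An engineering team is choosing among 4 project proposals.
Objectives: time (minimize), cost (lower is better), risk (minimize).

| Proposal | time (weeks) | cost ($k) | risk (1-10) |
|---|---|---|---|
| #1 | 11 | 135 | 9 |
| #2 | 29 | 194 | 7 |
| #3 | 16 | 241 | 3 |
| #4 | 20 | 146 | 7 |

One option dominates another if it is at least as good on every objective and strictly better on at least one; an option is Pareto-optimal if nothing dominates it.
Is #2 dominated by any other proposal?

#4 vs #2: time 20≤29, cost 146≤194, risk 7≤7 — #4 is at least as good on every objective and strictly better on at least one, so #4 dominates #2.

Yes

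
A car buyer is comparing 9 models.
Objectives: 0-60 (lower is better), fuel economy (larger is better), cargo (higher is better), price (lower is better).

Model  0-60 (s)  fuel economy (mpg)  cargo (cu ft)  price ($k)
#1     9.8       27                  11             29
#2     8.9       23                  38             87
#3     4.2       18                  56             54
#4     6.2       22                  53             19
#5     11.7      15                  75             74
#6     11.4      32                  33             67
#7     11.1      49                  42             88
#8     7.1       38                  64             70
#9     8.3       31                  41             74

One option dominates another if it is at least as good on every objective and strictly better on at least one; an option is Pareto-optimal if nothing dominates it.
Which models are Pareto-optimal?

#1, #3, #4, #5, #6, #7, #8

#1: not dominated.
#2: dominated by #8 (0-60 7.1≤8.9, fuel economy 38≥23, cargo 64≥38, price 70≤87).
#3: not dominated (best 0-60).
#4: not dominated (best price).
#5: not dominated (best cargo).
#6: not dominated.
#7: not dominated (best fuel economy).
#8: not dominated.
#9: dominated by #8 (0-60 7.1≤8.3, fuel economy 38≥31, cargo 64≥41, price 70≤74).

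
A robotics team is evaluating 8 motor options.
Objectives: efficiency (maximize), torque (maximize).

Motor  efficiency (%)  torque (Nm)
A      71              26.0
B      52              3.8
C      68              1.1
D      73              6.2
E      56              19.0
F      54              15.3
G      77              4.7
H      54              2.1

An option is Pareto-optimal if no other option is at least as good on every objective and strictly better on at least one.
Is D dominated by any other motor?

A: worse on efficiency (71 vs 73).
B: worse on efficiency (52 vs 73).
C: worse on efficiency (68 vs 73).
E: worse on efficiency (56 vs 73).
F: worse on efficiency (54 vs 73).
G: worse on torque (4.7 vs 6.2).
H: worse on efficiency (54 vs 73).
No option is at least as good as D on every objective and strictly better on one.

No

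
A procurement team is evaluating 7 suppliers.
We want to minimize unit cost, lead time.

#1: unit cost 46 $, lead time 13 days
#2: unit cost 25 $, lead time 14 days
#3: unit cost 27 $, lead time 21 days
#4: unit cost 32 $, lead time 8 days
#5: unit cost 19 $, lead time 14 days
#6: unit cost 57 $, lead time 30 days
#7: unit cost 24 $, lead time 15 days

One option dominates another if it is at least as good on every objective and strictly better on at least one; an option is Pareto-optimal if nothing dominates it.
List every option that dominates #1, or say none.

#4

#4: unit cost 32≤46, lead time 8≤13 — dominates #1.
Others (#2, #3, #5, #6, #7) are each worse than #1 on at least one objective.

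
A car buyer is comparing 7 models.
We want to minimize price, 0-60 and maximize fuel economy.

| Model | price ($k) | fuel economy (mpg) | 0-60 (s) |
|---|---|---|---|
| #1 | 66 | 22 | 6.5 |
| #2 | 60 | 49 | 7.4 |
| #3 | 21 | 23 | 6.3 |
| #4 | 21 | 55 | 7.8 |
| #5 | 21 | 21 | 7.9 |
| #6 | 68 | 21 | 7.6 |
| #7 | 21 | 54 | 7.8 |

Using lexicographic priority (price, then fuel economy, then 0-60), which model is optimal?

First minimize price: best is 21, kept {#3, #4, #5, #7}.
Then maximize fuel economy: best is 55, kept {#4}.

#4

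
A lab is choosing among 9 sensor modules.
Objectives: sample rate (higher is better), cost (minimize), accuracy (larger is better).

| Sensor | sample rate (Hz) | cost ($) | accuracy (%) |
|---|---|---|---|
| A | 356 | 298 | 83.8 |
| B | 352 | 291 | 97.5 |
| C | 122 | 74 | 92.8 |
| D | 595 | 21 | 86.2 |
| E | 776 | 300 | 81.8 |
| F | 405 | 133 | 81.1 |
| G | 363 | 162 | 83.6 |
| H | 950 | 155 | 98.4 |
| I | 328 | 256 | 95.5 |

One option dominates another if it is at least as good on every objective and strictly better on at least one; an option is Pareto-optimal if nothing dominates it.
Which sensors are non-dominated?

C, D, H

A: dominated by D (sample rate 595≥356, cost 21≤298, accuracy 86.2≥83.8).
B: dominated by H (sample rate 950≥352, cost 155≤291, accuracy 98.4≥97.5).
C: not dominated.
D: not dominated (best cost).
E: dominated by H (sample rate 950≥776, cost 155≤300, accuracy 98.4≥81.8).
F: dominated by D (sample rate 595≥405, cost 21≤133, accuracy 86.2≥81.1).
G: dominated by D (sample rate 595≥363, cost 21≤162, accuracy 86.2≥83.6).
H: not dominated (best sample rate).
I: dominated by H (sample rate 950≥328, cost 155≤256, accuracy 98.4≥95.5).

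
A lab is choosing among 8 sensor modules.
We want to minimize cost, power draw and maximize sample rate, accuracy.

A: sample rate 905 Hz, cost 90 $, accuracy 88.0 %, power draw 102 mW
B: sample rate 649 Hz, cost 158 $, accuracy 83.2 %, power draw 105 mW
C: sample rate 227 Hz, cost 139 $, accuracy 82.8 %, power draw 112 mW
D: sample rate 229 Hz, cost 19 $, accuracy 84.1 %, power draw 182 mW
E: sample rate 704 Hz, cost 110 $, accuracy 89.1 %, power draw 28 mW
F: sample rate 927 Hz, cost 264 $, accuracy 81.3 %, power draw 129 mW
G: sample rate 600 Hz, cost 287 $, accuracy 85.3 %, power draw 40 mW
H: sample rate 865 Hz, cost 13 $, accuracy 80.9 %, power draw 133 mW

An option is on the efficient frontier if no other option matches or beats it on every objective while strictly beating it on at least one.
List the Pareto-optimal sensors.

A: not dominated.
B: dominated by A (sample rate 905≥649, cost 90≤158, accuracy 88.0≥83.2, power draw 102≤105).
C: dominated by A (sample rate 905≥227, cost 90≤139, accuracy 88.0≥82.8, power draw 102≤112).
D: not dominated.
E: not dominated (best accuracy).
F: not dominated (best sample rate).
G: dominated by E (sample rate 704≥600, cost 110≤287, accuracy 89.1≥85.3, power draw 28≤40).
H: not dominated (best cost).

A, D, E, F, H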